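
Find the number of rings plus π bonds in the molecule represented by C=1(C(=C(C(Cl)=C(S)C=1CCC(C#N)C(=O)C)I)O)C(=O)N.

8

Molecular formula from the SMILES: C13H12ClIN2O3S.
DoU = (2C + 2 + N − H − X)/2 = (2·13 + 2 + 2 − 12 − 2)/2 = 16/2 = 8.
(Structurally: 1 ring(s) + 7 π bond(s) = 8.)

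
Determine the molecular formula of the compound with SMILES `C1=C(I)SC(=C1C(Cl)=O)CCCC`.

Heavy atoms from the SMILES: 9 C, 1 Cl, 1 I, 1 O, 1 S.
Implicit hydrogens by atom environment:
  3 × C: 2 H each → 6
  3 × C (aromatic): no H
  1 × C: 3 H
  1 × C (aromatic): 1 H
  1 × C: no H
  1 × Cl: no H
  1 × I: no H
  1 × O: no H
  1 × S (aromatic): no H
  Total hydrogens = 10.
Molecular formula: C9H10ClIOS

C9H10ClIOS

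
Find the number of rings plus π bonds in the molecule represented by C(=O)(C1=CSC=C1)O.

4

Molecular formula from the SMILES: C5H4O2S.
DoU = (2C + 2 + N − H − X)/2 = (2·5 + 2 + 0 − 4 − 0)/2 = 8/2 = 4.
(Structurally: 1 ring(s) + 3 π bond(s) = 4.)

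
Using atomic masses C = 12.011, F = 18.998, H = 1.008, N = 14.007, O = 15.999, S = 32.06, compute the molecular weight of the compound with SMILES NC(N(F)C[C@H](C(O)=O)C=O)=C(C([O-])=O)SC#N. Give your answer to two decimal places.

276.22

Molecular formula: C8H7FN3O5S-.
M = 8×12.011 + 1×18.998 + 7×1.008 + 3×14.007 + 5×15.999 + 1×32.06 = 276.22 g/mol.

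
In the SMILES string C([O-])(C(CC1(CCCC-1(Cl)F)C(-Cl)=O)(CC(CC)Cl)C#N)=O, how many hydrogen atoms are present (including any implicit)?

Hydrogens are implicit in SMILES; fill each atom to its normal valence:
  6 × C: 2 H each → 12
  6 × C: no H
  3 × Cl: no H
  2 × O: no H
  1 × C: 3 H
  1 × C: 1 H
  1 × F: no H
  1 × N: no H
  1 × O (charge -1): no H
  Total hydrogens = 16.

16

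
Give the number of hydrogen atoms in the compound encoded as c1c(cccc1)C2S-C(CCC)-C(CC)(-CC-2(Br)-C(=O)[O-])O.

22

Hydrogens are implicit in SMILES; fill each atom to its normal valence:
  5 × C (aromatic): 1 H each → 5
  4 × C: 2 H each → 8
  3 × C: no H
  2 × C: 3 H each → 6
  2 × C: 1 H each → 2
  1 × Br: no H
  1 × C (aromatic): no H
  1 × O: 1 H
  1 × O: no H
  1 × O (charge -1): no H
  1 × S: no H
  Total hydrogens = 22.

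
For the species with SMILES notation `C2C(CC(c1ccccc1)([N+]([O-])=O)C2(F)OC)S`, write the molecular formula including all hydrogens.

C12H14FNO3S

Heavy atoms from the SMILES: 12 C, 1 F, 1 N, 3 O, 1 S.
Implicit hydrogens by atom environment:
  5 × C (aromatic): 1 H each → 5
  2 × C: 2 H each → 4
  2 × C: no H
  2 × O: no H
  1 × C: 3 H
  1 × C: 1 H
  1 × C (aromatic): no H
  1 × F: no H
  1 × N (charge +1): no H
  1 × O (charge -1): no H
  1 × S: 1 H
  Total hydrogens = 14.
Molecular formula: C12H14FNO3S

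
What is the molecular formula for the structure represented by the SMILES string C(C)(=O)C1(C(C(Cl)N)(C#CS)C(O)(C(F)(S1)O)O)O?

Heavy atoms from the SMILES: 9 C, 1 Cl, 1 F, 1 N, 5 O, 2 S.
Implicit hydrogens by atom environment:
  7 × C: no H
  4 × O: 1 H each → 4
  1 × C: 3 H
  1 × C: 1 H
  1 × Cl: no H
  1 × F: no H
  1 × N: 2 H
  1 × O: no H
  1 × S: 1 H
  1 × S: no H
  Total hydrogens = 11.
Molecular formula: C9H11ClFNO5S2

C9H11ClFNO5S2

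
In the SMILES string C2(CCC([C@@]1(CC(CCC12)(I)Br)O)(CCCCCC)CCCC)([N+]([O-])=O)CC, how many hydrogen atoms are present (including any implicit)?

Hydrogens are implicit in SMILES; fill each atom to its normal valence:
  14 × C: 2 H each → 28
  4 × C: no H
  3 × C: 3 H each → 9
  1 × Br: no H
  1 × C: 1 H
  1 × I: no H
  1 × N (charge +1): no H
  1 × O: 1 H
  1 × O: no H
  1 × O (charge -1): no H
  Total hydrogens = 39.

39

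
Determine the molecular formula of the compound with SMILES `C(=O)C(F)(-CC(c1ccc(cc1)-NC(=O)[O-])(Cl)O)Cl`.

C11H9Cl2FNO4-

Heavy atoms from the SMILES: 11 C, 2 Cl, 1 F, 1 N, 4 O.
Implicit hydrogens by atom environment:
  4 × C (aromatic): 1 H each → 4
  3 × C: no H
  2 × C (aromatic): no H
  2 × Cl: no H
  2 × O: no H
  1 × C: 2 H
  1 × C: 1 H
  1 × F: no H
  1 × N: 1 H
  1 × O: 1 H
  1 × O (charge -1): no H
  Total hydrogens = 9.
Net charge -1.
Molecular formula: C11H9Cl2FNO4-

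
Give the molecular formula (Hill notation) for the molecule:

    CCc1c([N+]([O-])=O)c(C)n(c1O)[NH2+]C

C8H14N3O3+

Heavy atoms from the SMILES: 8 C, 3 N, 3 O.
Implicit hydrogens by atom environment:
  4 × C (aromatic): no H
  3 × C: 3 H each → 9
  1 × C: 2 H
  1 × N (charge +1): 2 H
  1 × N (aromatic): no H
  1 × N (charge +1): no H
  1 × O: 1 H
  1 × O: no H
  1 × O (charge -1): no H
  Total hydrogens = 14.
Net charge +1.
Molecular formula: C8H14N3O3+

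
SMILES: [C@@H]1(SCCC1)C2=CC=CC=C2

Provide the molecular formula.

Heavy atoms from the SMILES: 10 C, 1 S.
Implicit hydrogens by atom environment:
  5 × C (aromatic): 1 H each → 5
  3 × C: 2 H each → 6
  1 × C: 1 H
  1 × C (aromatic): no H
  1 × S: no H
  Total hydrogens = 12.
Molecular formula: C10H12S

C10H12S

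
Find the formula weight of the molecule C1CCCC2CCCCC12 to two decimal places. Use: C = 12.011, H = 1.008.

138.25

Molecular formula: C10H18.
M = 10×12.011 + 18×1.008 = 138.25 g/mol.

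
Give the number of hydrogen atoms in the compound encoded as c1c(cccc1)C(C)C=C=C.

12

Hydrogens are implicit in SMILES; fill each atom to its normal valence:
  5 × C (aromatic): 1 H each → 5
  2 × C: 1 H each → 2
  1 × C: 3 H
  1 × C: 2 H
  1 × C: no H
  1 × C (aromatic): no H
  Total hydrogens = 12.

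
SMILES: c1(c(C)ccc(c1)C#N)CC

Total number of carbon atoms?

The symbol for carbon appears 10 times in the SMILES. Lowercase c denotes aromatic carbon and counts toward C.

10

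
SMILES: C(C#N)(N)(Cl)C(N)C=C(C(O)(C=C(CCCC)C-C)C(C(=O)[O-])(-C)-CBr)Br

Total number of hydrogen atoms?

Hydrogens are implicit in SMILES; fill each atom to its normal valence:
  7 × C: no H
  5 × C: 2 H each → 10
  3 × C: 3 H each → 9
  3 × C: 1 H each → 3
  2 × Br: no H
  2 × N: 2 H each → 4
  1 × Cl: no H
  1 × N: no H
  1 × O: 1 H
  1 × O: no H
  1 × O (charge -1): no H
  Total hydrogens = 27.

27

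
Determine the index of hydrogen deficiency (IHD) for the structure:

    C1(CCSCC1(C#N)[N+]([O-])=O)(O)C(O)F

Molecular formula from the SMILES: C7H9FN2O4S.
DoU = (2C + 2 + N − H − X)/2 = (2·7 + 2 + 2 − 9 − 1)/2 = 8/2 = 4.
(Structurally: 1 ring(s) + 3 π bond(s) = 4.)

4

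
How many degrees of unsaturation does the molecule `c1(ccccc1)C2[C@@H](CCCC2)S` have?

Molecular formula from the SMILES: C12H16S.
DoU = (2C + 2 + N − H − X)/2 = (2·12 + 2 + 0 − 16 − 0)/2 = 10/2 = 5.
(Structurally: 2 ring(s) + 3 π bond(s) = 5.)

5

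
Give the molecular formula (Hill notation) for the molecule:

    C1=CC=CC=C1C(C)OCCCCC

Heavy atoms from the SMILES: 13 C, 1 O.
Implicit hydrogens by atom environment:
  5 × C (aromatic): 1 H each → 5
  4 × C: 2 H each → 8
  2 × C: 3 H each → 6
  1 × C: 1 H
  1 × C (aromatic): no H
  1 × O: no H
  Total hydrogens = 20.
Molecular formula: C13H20O

C13H20O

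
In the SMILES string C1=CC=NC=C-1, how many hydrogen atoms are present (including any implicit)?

Hydrogens are implicit in SMILES; fill each atom to its normal valence:
  5 × C (aromatic): 1 H each → 5
  1 × N (aromatic): no H
  Total hydrogens = 5.

5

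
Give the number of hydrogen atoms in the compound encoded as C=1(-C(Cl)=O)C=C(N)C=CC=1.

6

Hydrogens are implicit in SMILES; fill each atom to its normal valence:
  4 × C (aromatic): 1 H each → 4
  2 × C (aromatic): no H
  1 × C: no H
  1 × Cl: no H
  1 × N: 2 H
  1 × O: no H
  Total hydrogens = 6.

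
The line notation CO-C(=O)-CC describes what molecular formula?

Heavy atoms from the SMILES: 4 C, 2 O.
Implicit hydrogens by atom environment:
  2 × C: 3 H each → 6
  2 × O: no H
  1 × C: 2 H
  1 × C: no H
  Total hydrogens = 8.
Molecular formula: C4H8O2

C4H8O2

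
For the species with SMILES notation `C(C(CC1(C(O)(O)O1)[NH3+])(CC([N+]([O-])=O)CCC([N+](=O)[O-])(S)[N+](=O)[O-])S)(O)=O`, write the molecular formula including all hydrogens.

C10H17N4O11S2+

Heavy atoms from the SMILES: 10 C, 4 N, 11 O, 2 S.
Implicit hydrogens by atom environment:
  5 × C: no H
  5 × O: no H
  4 × C: 2 H each → 8
  3 × N (charge +1): no H
  3 × O: 1 H each → 3
  3 × O (charge -1): no H
  2 × S: 1 H each → 2
  1 × C: 1 H
  1 × N (charge +1): 3 H
  Total hydrogens = 17.
Net charge +1.
Molecular formula: C10H17N4O11S2+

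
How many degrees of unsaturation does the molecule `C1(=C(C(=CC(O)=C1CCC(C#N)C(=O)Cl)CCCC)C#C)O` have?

9

Molecular formula from the SMILES: C17H18ClNO3.
DoU = (2C + 2 + N − H − X)/2 = (2·17 + 2 + 1 − 18 − 1)/2 = 18/2 = 9.
(Structurally: 1 ring(s) + 8 π bond(s) = 9.)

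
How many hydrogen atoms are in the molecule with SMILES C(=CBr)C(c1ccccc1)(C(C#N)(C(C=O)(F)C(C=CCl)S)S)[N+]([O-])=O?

13

Hydrogens are implicit in SMILES; fill each atom to its normal valence:
  6 × C: 1 H each → 6
  5 × C (aromatic): 1 H each → 5
  4 × C: no H
  2 × O: no H
  2 × S: 1 H each → 2
  1 × Br: no H
  1 × C (aromatic): no H
  1 × Cl: no H
  1 × F: no H
  1 × N (charge +1): no H
  1 × N: no H
  1 × O (charge -1): no H
  Total hydrogens = 13.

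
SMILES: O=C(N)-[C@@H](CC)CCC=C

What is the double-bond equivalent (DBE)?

2

Molecular formula from the SMILES: C8H15NO.
DoU = (2C + 2 + N − H − X)/2 = (2·8 + 2 + 1 − 15 − 0)/2 = 4/2 = 2.
(Structurally: 0 ring(s) + 2 π bond(s) = 2.)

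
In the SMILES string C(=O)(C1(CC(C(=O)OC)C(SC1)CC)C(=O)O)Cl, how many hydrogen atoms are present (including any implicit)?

Hydrogens are implicit in SMILES; fill each atom to its normal valence:
  4 × C: no H
  4 × O: no H
  3 × C: 2 H each → 6
  2 × C: 3 H each → 6
  2 × C: 1 H each → 2
  1 × Cl: no H
  1 × O: 1 H
  1 × S: no H
  Total hydrogens = 15.

15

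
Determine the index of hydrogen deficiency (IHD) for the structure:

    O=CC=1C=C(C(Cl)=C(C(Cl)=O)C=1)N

6

Molecular formula from the SMILES: C8H5Cl2NO2.
DoU = (2C + 2 + N − H − X)/2 = (2·8 + 2 + 1 − 5 − 2)/2 = 12/2 = 6.
(Structurally: 1 ring(s) + 5 π bond(s) = 6.)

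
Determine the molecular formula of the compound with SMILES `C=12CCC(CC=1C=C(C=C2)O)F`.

Heavy atoms from the SMILES: 10 C, 1 F, 1 O.
Implicit hydrogens by atom environment:
  3 × C: 2 H each → 6
  3 × C (aromatic): 1 H each → 3
  3 × C (aromatic): no H
  1 × C: 1 H
  1 × F: no H
  1 × O: 1 H
  Total hydrogens = 11.
Molecular formula: C10H11FO

C10H11FO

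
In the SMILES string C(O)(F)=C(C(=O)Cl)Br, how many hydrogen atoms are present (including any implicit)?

1

Hydrogens are implicit in SMILES; fill each atom to its normal valence:
  3 × C: no H
  1 × Br: no H
  1 × Cl: no H
  1 × F: no H
  1 × O: 1 H
  1 × O: no H
  Total hydrogens = 1.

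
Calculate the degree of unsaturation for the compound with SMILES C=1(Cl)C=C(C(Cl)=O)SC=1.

4

Molecular formula from the SMILES: C5H2Cl2OS.
DoU = (2C + 2 + N − H − X)/2 = (2·5 + 2 + 0 − 2 − 2)/2 = 8/2 = 4.
(Structurally: 1 ring(s) + 3 π bond(s) = 4.)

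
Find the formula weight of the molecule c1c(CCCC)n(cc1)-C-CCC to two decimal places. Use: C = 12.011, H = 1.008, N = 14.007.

179.31

Molecular formula: C12H21N.
M = 12×12.011 + 21×1.008 + 1×14.007 = 179.31 g/mol.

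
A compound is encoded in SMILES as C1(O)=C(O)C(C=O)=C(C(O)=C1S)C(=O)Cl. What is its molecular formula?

C8H5ClO5S

Heavy atoms from the SMILES: 8 C, 1 Cl, 5 O, 1 S.
Implicit hydrogens by atom environment:
  6 × C (aromatic): no H
  3 × O: 1 H each → 3
  2 × O: no H
  1 × C: 1 H
  1 × C: no H
  1 × Cl: no H
  1 × S: 1 H
  Total hydrogens = 5.
Molecular formula: C8H5ClO5S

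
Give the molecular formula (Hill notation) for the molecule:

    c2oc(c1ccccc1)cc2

C10H8O

Heavy atoms from the SMILES: 10 C, 1 O.
Implicit hydrogens by atom environment:
  8 × C (aromatic): 1 H each → 8
  2 × C (aromatic): no H
  1 × O (aromatic): no H
  Total hydrogens = 8.
Molecular formula: C10H8O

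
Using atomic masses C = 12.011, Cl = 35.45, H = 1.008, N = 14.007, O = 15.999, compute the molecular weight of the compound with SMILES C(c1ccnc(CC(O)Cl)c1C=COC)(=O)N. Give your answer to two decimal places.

256.69

Molecular formula: C11H13ClN2O3.
M = 11×12.011 + 1×35.45 + 13×1.008 + 2×14.007 + 3×15.999 = 256.69 g/mol.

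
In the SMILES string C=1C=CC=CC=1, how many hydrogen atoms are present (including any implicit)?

Hydrogens are implicit in SMILES; fill each atom to its normal valence:
  6 × C (aromatic): 1 H each → 6
  Total hydrogens = 6.

6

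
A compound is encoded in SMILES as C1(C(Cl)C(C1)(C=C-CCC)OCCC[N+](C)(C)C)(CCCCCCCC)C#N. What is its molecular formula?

Heavy atoms from the SMILES: 24 C, 1 Cl, 2 N, 1 O.
Implicit hydrogens by atom environment:
  13 × C: 2 H each → 26
  5 × C: 3 H each → 15
  3 × C: 1 H each → 3
  3 × C: no H
  1 × Cl: no H
  1 × N: no H
  1 × N (charge +1): no H
  1 × O: no H
  Total hydrogens = 44.
Net charge +1.
Molecular formula: C24H44ClN2O+

C24H44ClN2O+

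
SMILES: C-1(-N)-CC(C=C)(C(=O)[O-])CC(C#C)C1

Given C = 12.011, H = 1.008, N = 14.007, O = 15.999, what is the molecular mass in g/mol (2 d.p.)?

Molecular formula: C11H14NO2-.
M = 11×12.011 + 14×1.008 + 1×14.007 + 2×15.999 = 192.24 g/mol.

192.24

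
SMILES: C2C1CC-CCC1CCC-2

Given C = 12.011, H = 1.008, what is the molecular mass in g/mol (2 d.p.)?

138.25

Molecular formula: C10H18.
M = 10×12.011 + 18×1.008 = 138.25 g/mol.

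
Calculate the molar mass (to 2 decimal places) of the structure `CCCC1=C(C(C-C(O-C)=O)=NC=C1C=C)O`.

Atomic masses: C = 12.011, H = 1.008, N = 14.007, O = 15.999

235.28

Molecular formula: C13H17NO3.
M = 13×12.011 + 17×1.008 + 1×14.007 + 3×15.999 = 235.28 g/mol.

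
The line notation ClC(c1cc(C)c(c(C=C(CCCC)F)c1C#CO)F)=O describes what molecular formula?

Heavy atoms from the SMILES: 16 C, 1 Cl, 2 F, 2 O.
Implicit hydrogens by atom environment:
  5 × C (aromatic): no H
  4 × C: no H
  3 × C: 2 H each → 6
  2 × C: 3 H each → 6
  2 × F: no H
  1 × C (aromatic): 1 H
  1 × C: 1 H
  1 × Cl: no H
  1 × O: 1 H
  1 × O: no H
  Total hydrogens = 15.
Molecular formula: C16H15ClF2O2

C16H15ClF2O2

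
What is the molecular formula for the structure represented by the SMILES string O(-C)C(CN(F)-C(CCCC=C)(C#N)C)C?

Heavy atoms from the SMILES: 12 C, 1 F, 2 N, 1 O.
Implicit hydrogens by atom environment:
  5 × C: 2 H each → 10
  3 × C: 3 H each → 9
  2 × C: 1 H each → 2
  2 × C: no H
  2 × N: no H
  1 × F: no H
  1 × O: no H
  Total hydrogens = 21.
Molecular formula: C12H21FN2O

C12H21FN2O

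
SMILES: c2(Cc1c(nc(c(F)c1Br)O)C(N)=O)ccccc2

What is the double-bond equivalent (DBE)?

9

Molecular formula from the SMILES: C13H10BrFN2O2.
DoU = (2C + 2 + N − H − X)/2 = (2·13 + 2 + 2 − 10 − 2)/2 = 18/2 = 9.
(Structurally: 2 ring(s) + 7 π bond(s) = 9.)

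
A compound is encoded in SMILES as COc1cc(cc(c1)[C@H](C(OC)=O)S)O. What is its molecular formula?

Heavy atoms from the SMILES: 10 C, 4 O, 1 S.
Implicit hydrogens by atom environment:
  3 × C (aromatic): 1 H each → 3
  3 × C (aromatic): no H
  3 × O: no H
  2 × C: 3 H each → 6
  1 × C: 1 H
  1 × C: no H
  1 × O: 1 H
  1 × S: 1 H
  Total hydrogens = 12.
Molecular formula: C10H12O4S

C10H12O4S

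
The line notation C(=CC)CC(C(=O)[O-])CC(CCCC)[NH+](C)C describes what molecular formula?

Heavy atoms from the SMILES: 14 C, 1 N, 2 O.
Implicit hydrogens by atom environment:
  5 × C: 2 H each → 10
  4 × C: 3 H each → 12
  4 × C: 1 H each → 4
  1 × C: no H
  1 × N (charge +1): 1 H
  1 × O: no H
  1 × O (charge -1): no H
  Total hydrogens = 27.
Molecular formula: C14H27NO2

C14H27NO2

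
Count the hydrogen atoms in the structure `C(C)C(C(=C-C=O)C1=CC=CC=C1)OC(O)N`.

17

Hydrogens are implicit in SMILES; fill each atom to its normal valence:
  5 × C (aromatic): 1 H each → 5
  4 × C: 1 H each → 4
  2 × O: no H
  1 × C: 3 H
  1 × C: 2 H
  1 × C: no H
  1 × C (aromatic): no H
  1 × N: 2 H
  1 × O: 1 H
  Total hydrogens = 17.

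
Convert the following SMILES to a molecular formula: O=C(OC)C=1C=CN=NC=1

C6H6N2O2

Heavy atoms from the SMILES: 6 C, 2 N, 2 O.
Implicit hydrogens by atom environment:
  3 × C (aromatic): 1 H each → 3
  2 × N (aromatic): no H
  2 × O: no H
  1 × C: 3 H
  1 × C (aromatic): no H
  1 × C: no H
  Total hydrogens = 6.
Molecular formula: C6H6N2O2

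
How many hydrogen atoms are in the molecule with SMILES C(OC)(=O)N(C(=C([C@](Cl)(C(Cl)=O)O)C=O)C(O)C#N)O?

8

Hydrogens are implicit in SMILES; fill each atom to its normal valence:
  6 × C: no H
  4 × O: no H
  3 × O: 1 H each → 3
  2 × C: 1 H each → 2
  2 × Cl: no H
  2 × N: no H
  1 × C: 3 H
  Total hydrogens = 8.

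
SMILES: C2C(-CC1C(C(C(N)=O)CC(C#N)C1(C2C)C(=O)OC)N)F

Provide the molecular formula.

Heavy atoms from the SMILES: 15 C, 1 F, 3 N, 3 O.
Implicit hydrogens by atom environment:
  6 × C: 1 H each → 6
  4 × C: no H
  3 × C: 2 H each → 6
  3 × O: no H
  2 × C: 3 H each → 6
  2 × N: 2 H each → 4
  1 × F: no H
  1 × N: no H
  Total hydrogens = 22.
Molecular formula: C15H22FN3O3

C15H22FN3O3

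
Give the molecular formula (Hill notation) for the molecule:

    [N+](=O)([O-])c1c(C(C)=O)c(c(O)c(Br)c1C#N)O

Heavy atoms from the SMILES: 1 Br, 9 C, 2 N, 5 O.
Implicit hydrogens by atom environment:
  6 × C (aromatic): no H
  2 × C: no H
  2 × O: 1 H each → 2
  2 × O: no H
  1 × Br: no H
  1 × C: 3 H
  1 × N (charge +1): no H
  1 × N: no H
  1 × O (charge -1): no H
  Total hydrogens = 5.
Molecular formula: C9H5BrN2O5

C9H5BrN2O5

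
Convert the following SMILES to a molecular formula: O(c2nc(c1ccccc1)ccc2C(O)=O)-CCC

C15H15NO3

Heavy atoms from the SMILES: 15 C, 1 N, 3 O.
Implicit hydrogens by atom environment:
  7 × C (aromatic): 1 H each → 7
  4 × C (aromatic): no H
  2 × C: 2 H each → 4
  2 × O: no H
  1 × C: 3 H
  1 × C: no H
  1 × N (aromatic): no H
  1 × O: 1 H
  Total hydrogens = 15.
Molecular formula: C15H15NO3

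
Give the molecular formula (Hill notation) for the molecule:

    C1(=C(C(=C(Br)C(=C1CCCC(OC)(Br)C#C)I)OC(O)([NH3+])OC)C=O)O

C16H19Br2INO6+

Heavy atoms from the SMILES: 2 Br, 16 C, 1 I, 1 N, 6 O.
Implicit hydrogens by atom environment:
  6 × C (aromatic): no H
  4 × O: no H
  3 × C: 2 H each → 6
  3 × C: no H
  2 × Br: no H
  2 × C: 3 H each → 6
  2 × C: 1 H each → 2
  2 × O: 1 H each → 2
  1 × I: no H
  1 × N (charge +1): 3 H
  Total hydrogens = 19.
Net charge +1.
Molecular formula: C16H19Br2INO6+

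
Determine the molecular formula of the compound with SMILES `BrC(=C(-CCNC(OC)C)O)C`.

Heavy atoms from the SMILES: 1 Br, 8 C, 1 N, 2 O.
Implicit hydrogens by atom environment:
  3 × C: 3 H each → 9
  2 × C: 2 H each → 4
  2 × C: no H
  1 × Br: no H
  1 × C: 1 H
  1 × N: 1 H
  1 × O: 1 H
  1 × O: no H
  Total hydrogens = 16.
Molecular formula: C8H16BrNO2

C8H16BrNO2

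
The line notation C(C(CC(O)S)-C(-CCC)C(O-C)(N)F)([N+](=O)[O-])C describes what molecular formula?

Heavy atoms from the SMILES: 11 C, 1 F, 2 N, 4 O, 1 S.
Implicit hydrogens by atom environment:
  4 × C: 1 H each → 4
  3 × C: 3 H each → 9
  3 × C: 2 H each → 6
  2 × O: no H
  1 × C: no H
  1 × F: no H
  1 × N: 2 H
  1 × N (charge +1): no H
  1 × O: 1 H
  1 × O (charge -1): no H
  1 × S: 1 H
  Total hydrogens = 23.
Molecular formula: C11H23FN2O4S

C11H23FN2O4S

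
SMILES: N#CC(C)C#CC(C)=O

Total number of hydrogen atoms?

7

Hydrogens are implicit in SMILES; fill each atom to its normal valence:
  4 × C: no H
  2 × C: 3 H each → 6
  1 × C: 1 H
  1 × N: no H
  1 × O: no H
  Total hydrogens = 7.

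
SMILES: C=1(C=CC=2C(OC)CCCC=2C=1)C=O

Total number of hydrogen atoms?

14

Hydrogens are implicit in SMILES; fill each atom to its normal valence:
  3 × C: 2 H each → 6
  3 × C (aromatic): 1 H each → 3
  3 × C (aromatic): no H
  2 × C: 1 H each → 2
  2 × O: no H
  1 × C: 3 H
  Total hydrogens = 14.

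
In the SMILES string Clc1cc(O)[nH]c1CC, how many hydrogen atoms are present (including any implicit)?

8

Hydrogens are implicit in SMILES; fill each atom to its normal valence:
  3 × C (aromatic): no H
  1 × C: 3 H
  1 × C: 2 H
  1 × C (aromatic): 1 H
  1 × Cl: no H
  1 × N (aromatic): 1 H
  1 × O: 1 H
  Total hydrogens = 8.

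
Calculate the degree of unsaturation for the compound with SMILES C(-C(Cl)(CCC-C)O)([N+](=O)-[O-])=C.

Molecular formula from the SMILES: C7H12ClNO3.
DoU = (2C + 2 + N − H − X)/2 = (2·7 + 2 + 1 − 12 − 1)/2 = 4/2 = 2.
(Structurally: 0 ring(s) + 2 π bond(s) = 2.)

2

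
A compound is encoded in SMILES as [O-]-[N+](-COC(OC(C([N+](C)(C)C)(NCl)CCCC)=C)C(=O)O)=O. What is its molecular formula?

Heavy atoms from the SMILES: 13 C, 1 Cl, 3 N, 6 O.
Implicit hydrogens by atom environment:
  5 × C: 2 H each → 10
  4 × C: 3 H each → 12
  4 × O: no H
  3 × C: no H
  2 × N (charge +1): no H
  1 × C: 1 H
  1 × Cl: no H
  1 × N: 1 H
  1 × O: 1 H
  1 × O (charge -1): no H
  Total hydrogens = 25.
Net charge +1.
Molecular formula: C13H25ClN3O6+

C13H25ClN3O6+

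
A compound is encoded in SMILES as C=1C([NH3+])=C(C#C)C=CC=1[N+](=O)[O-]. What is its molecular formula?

C8H7N2O2+

Heavy atoms from the SMILES: 8 C, 2 N, 2 O.
Implicit hydrogens by atom environment:
  3 × C (aromatic): 1 H each → 3
  3 × C (aromatic): no H
  1 × C: 1 H
  1 × C: no H
  1 × N (charge +1): 3 H
  1 × N (charge +1): no H
  1 × O: no H
  1 × O (charge -1): no H
  Total hydrogens = 7.
Net charge +1.
Molecular formula: C8H7N2O2+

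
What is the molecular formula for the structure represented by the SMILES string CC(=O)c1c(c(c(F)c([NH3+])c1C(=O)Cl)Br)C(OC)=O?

Heavy atoms from the SMILES: 1 Br, 11 C, 1 Cl, 1 F, 1 N, 4 O.
Implicit hydrogens by atom environment:
  6 × C (aromatic): no H
  4 × O: no H
  3 × C: no H
  2 × C: 3 H each → 6
  1 × Br: no H
  1 × Cl: no H
  1 × F: no H
  1 × N (charge +1): 3 H
  Total hydrogens = 9.
Net charge +1.
Molecular formula: C11H9BrClFNO4+

C11H9BrClFNO4+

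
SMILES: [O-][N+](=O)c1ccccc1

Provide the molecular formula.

Heavy atoms from the SMILES: 6 C, 1 N, 2 O.
Implicit hydrogens by atom environment:
  5 × C (aromatic): 1 H each → 5
  1 × C (aromatic): no H
  1 × N (charge +1): no H
  1 × O: no H
  1 × O (charge -1): no H
  Total hydrogens = 5.
Molecular formula: C6H5NO2

C6H5NO2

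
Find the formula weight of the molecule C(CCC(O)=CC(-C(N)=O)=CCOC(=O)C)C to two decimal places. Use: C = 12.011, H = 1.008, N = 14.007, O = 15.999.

241.29

Molecular formula: C12H19NO4.
M = 12×12.011 + 19×1.008 + 1×14.007 + 4×15.999 = 241.29 g/mol.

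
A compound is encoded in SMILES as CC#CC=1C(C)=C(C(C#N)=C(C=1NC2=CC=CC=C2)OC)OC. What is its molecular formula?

C19H18N2O2

Heavy atoms from the SMILES: 19 C, 2 N, 2 O.
Implicit hydrogens by atom environment:
  7 × C (aromatic): no H
  5 × C (aromatic): 1 H each → 5
  4 × C: 3 H each → 12
  3 × C: no H
  2 × O: no H
  1 × N: 1 H
  1 × N: no H
  Total hydrogens = 18.
Molecular formula: C19H18N2O2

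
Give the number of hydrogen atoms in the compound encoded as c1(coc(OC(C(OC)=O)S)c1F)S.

7

Hydrogens are implicit in SMILES; fill each atom to its normal valence:
  3 × C (aromatic): no H
  3 × O: no H
  2 × S: 1 H each → 2
  1 × C: 3 H
  1 × C (aromatic): 1 H
  1 × C: 1 H
  1 × C: no H
  1 × F: no H
  1 × O (aromatic): no H
  Total hydrogens = 7.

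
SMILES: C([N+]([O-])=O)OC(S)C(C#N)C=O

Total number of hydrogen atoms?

6

Hydrogens are implicit in SMILES; fill each atom to its normal valence:
  3 × C: 1 H each → 3
  3 × O: no H
  1 × C: 2 H
  1 × C: no H
  1 × N (charge +1): no H
  1 × N: no H
  1 × O (charge -1): no H
  1 × S: 1 H
  Total hydrogens = 6.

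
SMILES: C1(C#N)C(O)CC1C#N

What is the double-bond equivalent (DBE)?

Molecular formula from the SMILES: C6H6N2O.
DoU = (2C + 2 + N − H − X)/2 = (2·6 + 2 + 2 − 6 − 0)/2 = 10/2 = 5.
(Structurally: 1 ring(s) + 4 π bond(s) = 5.)

5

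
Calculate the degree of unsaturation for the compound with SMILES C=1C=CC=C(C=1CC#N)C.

Molecular formula from the SMILES: C9H9N.
DoU = (2C + 2 + N − H − X)/2 = (2·9 + 2 + 1 − 9 − 0)/2 = 12/2 = 6.
(Structurally: 1 ring(s) + 5 π bond(s) = 6.)

6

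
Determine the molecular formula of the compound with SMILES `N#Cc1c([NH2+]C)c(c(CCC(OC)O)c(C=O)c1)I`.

C13H16IN2O3+

Heavy atoms from the SMILES: 13 C, 1 I, 2 N, 3 O.
Implicit hydrogens by atom environment:
  5 × C (aromatic): no H
  2 × C: 3 H each → 6
  2 × C: 2 H each → 4
  2 × C: 1 H each → 2
  2 × O: no H
  1 × C (aromatic): 1 H
  1 × C: no H
  1 × I: no H
  1 × N (charge +1): 2 H
  1 × N: no H
  1 × O: 1 H
  Total hydrogens = 16.
Net charge +1.
Molecular formula: C13H16IN2O3+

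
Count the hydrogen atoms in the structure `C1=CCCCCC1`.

Hydrogens are implicit in SMILES; fill each atom to its normal valence:
  5 × C: 2 H each → 10
  2 × C: 1 H each → 2
  Total hydrogens = 12.

12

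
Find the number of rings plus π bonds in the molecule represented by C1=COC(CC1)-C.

Molecular formula from the SMILES: C6H10O.
DoU = (2C + 2 + N − H − X)/2 = (2·6 + 2 + 0 − 10 − 0)/2 = 4/2 = 2.
(Structurally: 1 ring(s) + 1 π bond(s) = 2.)

2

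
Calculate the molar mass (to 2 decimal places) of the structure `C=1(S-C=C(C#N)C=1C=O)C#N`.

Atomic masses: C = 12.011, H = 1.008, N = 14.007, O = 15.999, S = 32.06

Molecular formula: C7H2N2OS.
M = 7×12.011 + 2×1.008 + 2×14.007 + 1×15.999 + 1×32.06 = 162.17 g/mol.

162.17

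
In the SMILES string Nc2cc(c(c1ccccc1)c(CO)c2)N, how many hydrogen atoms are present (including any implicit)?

Hydrogens are implicit in SMILES; fill each atom to its normal valence:
  7 × C (aromatic): 1 H each → 7
  5 × C (aromatic): no H
  2 × N: 2 H each → 4
  1 × C: 2 H
  1 × O: 1 H
  Total hydrogens = 14.

14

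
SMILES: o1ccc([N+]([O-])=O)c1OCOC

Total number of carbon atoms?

6

The symbol for carbon appears 6 times in the SMILES. Lowercase c denotes aromatic carbon and counts toward C.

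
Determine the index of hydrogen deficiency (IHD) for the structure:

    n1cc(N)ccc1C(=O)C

5

Molecular formula from the SMILES: C7H8N2O.
DoU = (2C + 2 + N − H − X)/2 = (2·7 + 2 + 2 − 8 − 0)/2 = 10/2 = 5.
(Structurally: 1 ring(s) + 4 π bond(s) = 5.)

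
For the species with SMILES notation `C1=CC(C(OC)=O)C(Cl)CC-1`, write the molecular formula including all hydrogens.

C8H11ClO2

Heavy atoms from the SMILES: 8 C, 1 Cl, 2 O.
Implicit hydrogens by atom environment:
  4 × C: 1 H each → 4
  2 × C: 2 H each → 4
  2 × O: no H
  1 × C: 3 H
  1 × C: no H
  1 × Cl: no H
  Total hydrogens = 11.
Molecular formula: C8H11ClO2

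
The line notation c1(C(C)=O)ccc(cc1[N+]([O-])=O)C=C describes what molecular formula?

C10H9NO3

Heavy atoms from the SMILES: 10 C, 1 N, 3 O.
Implicit hydrogens by atom environment:
  3 × C (aromatic): 1 H each → 3
  3 × C (aromatic): no H
  2 × O: no H
  1 × C: 3 H
  1 × C: 2 H
  1 × C: 1 H
  1 × C: no H
  1 × N (charge +1): no H
  1 × O (charge -1): no H
  Total hydrogens = 9.
Molecular formula: C10H9NO3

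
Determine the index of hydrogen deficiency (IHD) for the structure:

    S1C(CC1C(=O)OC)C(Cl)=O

Molecular formula from the SMILES: C6H7ClO3S.
DoU = (2C + 2 + N − H − X)/2 = (2·6 + 2 + 0 − 7 − 1)/2 = 6/2 = 3.
(Structurally: 1 ring(s) + 2 π bond(s) = 3.)

3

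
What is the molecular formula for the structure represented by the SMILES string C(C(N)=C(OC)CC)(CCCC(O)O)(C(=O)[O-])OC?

Heavy atoms from the SMILES: 12 C, 1 N, 6 O.
Implicit hydrogens by atom environment:
  4 × C: 2 H each → 8
  4 × C: no H
  3 × C: 3 H each → 9
  3 × O: no H
  2 × O: 1 H each → 2
  1 × C: 1 H
  1 × N: 2 H
  1 × O (charge -1): no H
  Total hydrogens = 22.
Net charge -1.
Molecular formula: C12H22NO6-

C12H22NO6-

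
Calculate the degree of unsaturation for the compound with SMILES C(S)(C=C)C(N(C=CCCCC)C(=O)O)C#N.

5

Molecular formula from the SMILES: C12H18N2O2S.
DoU = (2C + 2 + N − H − X)/2 = (2·12 + 2 + 2 − 18 − 0)/2 = 10/2 = 5.
(Structurally: 0 ring(s) + 5 π bond(s) = 5.)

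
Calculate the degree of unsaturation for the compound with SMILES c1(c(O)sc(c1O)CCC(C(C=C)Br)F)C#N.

Molecular formula from the SMILES: C11H11BrFNO2S.
DoU = (2C + 2 + N − H − X)/2 = (2·11 + 2 + 1 − 11 − 2)/2 = 12/2 = 6.
(Structurally: 1 ring(s) + 5 π bond(s) = 6.)

6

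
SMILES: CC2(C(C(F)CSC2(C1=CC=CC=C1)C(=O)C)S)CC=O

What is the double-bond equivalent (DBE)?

7

Molecular formula from the SMILES: C16H19FO2S2.
DoU = (2C + 2 + N − H − X)/2 = (2·16 + 2 + 0 − 19 − 1)/2 = 14/2 = 7.
(Structurally: 2 ring(s) + 5 π bond(s) = 7.)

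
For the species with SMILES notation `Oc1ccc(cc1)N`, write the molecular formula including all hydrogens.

Heavy atoms from the SMILES: 6 C, 1 N, 1 O.
Implicit hydrogens by atom environment:
  4 × C (aromatic): 1 H each → 4
  2 × C (aromatic): no H
  1 × N: 2 H
  1 × O: 1 H
  Total hydrogens = 7.
Molecular formula: C6H7NO

C6H7NO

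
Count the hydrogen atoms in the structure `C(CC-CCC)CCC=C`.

20

Hydrogens are implicit in SMILES; fill each atom to its normal valence:
  8 × C: 2 H each → 16
  1 × C: 3 H
  1 × C: 1 H
  Total hydrogens = 20.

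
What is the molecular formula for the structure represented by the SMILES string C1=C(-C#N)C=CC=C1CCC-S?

C10H11NS

Heavy atoms from the SMILES: 10 C, 1 N, 1 S.
Implicit hydrogens by atom environment:
  4 × C (aromatic): 1 H each → 4
  3 × C: 2 H each → 6
  2 × C (aromatic): no H
  1 × C: no H
  1 × N: no H
  1 × S: 1 H
  Total hydrogens = 11.
Molecular formula: C10H11NS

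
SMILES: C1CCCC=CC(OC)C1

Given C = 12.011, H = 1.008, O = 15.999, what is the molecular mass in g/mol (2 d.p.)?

Molecular formula: C9H16O.
M = 9×12.011 + 16×1.008 + 1×15.999 = 140.23 g/mol.

140.23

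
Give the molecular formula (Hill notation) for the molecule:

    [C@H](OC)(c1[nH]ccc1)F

Heavy atoms from the SMILES: 6 C, 1 F, 1 N, 1 O.
Implicit hydrogens by atom environment:
  3 × C (aromatic): 1 H each → 3
  1 × C: 3 H
  1 × C: 1 H
  1 × C (aromatic): no H
  1 × F: no H
  1 × N (aromatic): 1 H
  1 × O: no H
  Total hydrogens = 8.
Molecular formula: C6H8FNO

C6H8FNO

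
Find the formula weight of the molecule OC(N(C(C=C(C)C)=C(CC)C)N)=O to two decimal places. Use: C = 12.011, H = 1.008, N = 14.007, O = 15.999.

Molecular formula: C10H18N2O2.
M = 10×12.011 + 18×1.008 + 2×14.007 + 2×15.999 = 198.27 g/mol.

198.27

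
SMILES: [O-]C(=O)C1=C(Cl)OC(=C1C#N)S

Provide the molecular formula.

C6HClNO3S-

Heavy atoms from the SMILES: 6 C, 1 Cl, 1 N, 3 O, 1 S.
Implicit hydrogens by atom environment:
  4 × C (aromatic): no H
  2 × C: no H
  1 × Cl: no H
  1 × N: no H
  1 × O (aromatic): no H
  1 × O: no H
  1 × O (charge -1): no H
  1 × S: 1 H
  Total hydrogens = 1.
Net charge -1.
Molecular formula: C6HClNO3S-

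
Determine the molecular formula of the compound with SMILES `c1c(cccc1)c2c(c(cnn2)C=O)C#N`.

Heavy atoms from the SMILES: 12 C, 3 N, 1 O.
Implicit hydrogens by atom environment:
  6 × C (aromatic): 1 H each → 6
  4 × C (aromatic): no H
  2 × N (aromatic): no H
  1 × C: 1 H
  1 × C: no H
  1 × N: no H
  1 × O: no H
  Total hydrogens = 7.
Molecular formula: C12H7N3O

C12H7N3O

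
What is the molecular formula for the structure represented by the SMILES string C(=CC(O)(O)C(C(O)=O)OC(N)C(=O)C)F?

Heavy atoms from the SMILES: 8 C, 1 F, 1 N, 6 O.
Implicit hydrogens by atom environment:
  4 × C: 1 H each → 4
  3 × C: no H
  3 × O: 1 H each → 3
  3 × O: no H
  1 × C: 3 H
  1 × F: no H
  1 × N: 2 H
  Total hydrogens = 12.
Molecular formula: C8H12FNO6

C8H12FNO6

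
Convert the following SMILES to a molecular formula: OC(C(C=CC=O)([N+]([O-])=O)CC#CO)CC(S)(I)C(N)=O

Heavy atoms from the SMILES: 11 C, 1 I, 2 N, 6 O, 1 S.
Implicit hydrogens by atom environment:
  5 × C: no H
  4 × C: 1 H each → 4
  3 × O: no H
  2 × C: 2 H each → 4
  2 × O: 1 H each → 2
  1 × I: no H
  1 × N: 2 H
  1 × N (charge +1): no H
  1 × O (charge -1): no H
  1 × S: 1 H
  Total hydrogens = 13.
Molecular formula: C11H13IN2O6S

C11H13IN2O6S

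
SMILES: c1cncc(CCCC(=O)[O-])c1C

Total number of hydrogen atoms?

Hydrogens are implicit in SMILES; fill each atom to its normal valence:
  3 × C: 2 H each → 6
  3 × C (aromatic): 1 H each → 3
  2 × C (aromatic): no H
  1 × C: 3 H
  1 × C: no H
  1 × N (aromatic): no H
  1 × O: no H
  1 × O (charge -1): no H
  Total hydrogens = 12.

12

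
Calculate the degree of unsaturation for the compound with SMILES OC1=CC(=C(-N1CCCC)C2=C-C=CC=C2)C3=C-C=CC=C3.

11

Molecular formula from the SMILES: C20H21NO.
DoU = (2C + 2 + N − H − X)/2 = (2·20 + 2 + 1 − 21 − 0)/2 = 22/2 = 11.
(Structurally: 3 ring(s) + 8 π bond(s) = 11.)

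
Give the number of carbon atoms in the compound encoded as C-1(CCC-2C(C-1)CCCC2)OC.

11

The symbol for carbon appears 11 times in the SMILES.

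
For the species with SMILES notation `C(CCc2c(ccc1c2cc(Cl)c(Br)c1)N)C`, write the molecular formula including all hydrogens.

C14H15BrClN

Heavy atoms from the SMILES: 1 Br, 14 C, 1 Cl, 1 N.
Implicit hydrogens by atom environment:
  6 × C (aromatic): no H
  4 × C (aromatic): 1 H each → 4
  3 × C: 2 H each → 6
  1 × Br: no H
  1 × C: 3 H
  1 × Cl: no H
  1 × N: 2 H
  Total hydrogens = 15.
Molecular formula: C14H15BrClN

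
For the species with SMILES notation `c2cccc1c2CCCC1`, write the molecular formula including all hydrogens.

C10H12

Heavy atoms from the SMILES: 10 C.
Implicit hydrogens by atom environment:
  4 × C: 2 H each → 8
  4 × C (aromatic): 1 H each → 4
  2 × C (aromatic): no H
  Total hydrogens = 12.
Molecular formula: C10H12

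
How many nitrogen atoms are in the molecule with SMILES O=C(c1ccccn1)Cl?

1

The symbol for nitrogen appears 1 time in the SMILES.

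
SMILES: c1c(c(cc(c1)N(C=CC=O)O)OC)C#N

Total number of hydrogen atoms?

Hydrogens are implicit in SMILES; fill each atom to its normal valence:
  3 × C (aromatic): 1 H each → 3
  3 × C: 1 H each → 3
  3 × C (aromatic): no H
  2 × N: no H
  2 × O: no H
  1 × C: 3 H
  1 × C: no H
  1 × O: 1 H
  Total hydrogens = 10.

10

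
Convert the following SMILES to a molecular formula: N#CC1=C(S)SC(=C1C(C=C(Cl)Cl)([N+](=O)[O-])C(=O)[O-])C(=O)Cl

C10H2Cl3N2O5S2-

Heavy atoms from the SMILES: 10 C, 3 Cl, 2 N, 5 O, 2 S.
Implicit hydrogens by atom environment:
  5 × C: no H
  4 × C (aromatic): no H
  3 × Cl: no H
  3 × O: no H
  2 × O (charge -1): no H
  1 × C: 1 H
  1 × N: no H
  1 × N (charge +1): no H
  1 × S: 1 H
  1 × S (aromatic): no H
  Total hydrogens = 2.
Net charge -1.
Molecular formula: C10H2Cl3N2O5S2-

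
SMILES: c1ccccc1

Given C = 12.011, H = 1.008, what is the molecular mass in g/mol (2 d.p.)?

78.11

Molecular formula: C6H6.
M = 6×12.011 + 6×1.008 = 78.11 g/mol.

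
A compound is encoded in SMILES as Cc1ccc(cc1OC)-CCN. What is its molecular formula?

Heavy atoms from the SMILES: 10 C, 1 N, 1 O.
Implicit hydrogens by atom environment:
  3 × C (aromatic): 1 H each → 3
  3 × C (aromatic): no H
  2 × C: 3 H each → 6
  2 × C: 2 H each → 4
  1 × N: 2 H
  1 × O: no H
  Total hydrogens = 15.
Molecular formula: C10H15NO

C10H15NO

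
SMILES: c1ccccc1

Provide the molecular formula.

Heavy atoms from the SMILES: 6 C.
Implicit hydrogens by atom environment:
  6 × C (aromatic): 1 H each → 6
  Total hydrogens = 6.
Molecular formula: C6H6

C6H6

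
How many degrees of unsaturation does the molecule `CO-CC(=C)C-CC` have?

1

Molecular formula from the SMILES: C7H14O.
DoU = (2C + 2 + N − H − X)/2 = (2·7 + 2 + 0 − 14 − 0)/2 = 2/2 = 1.
(Structurally: 0 ring(s) + 1 π bond(s) = 1.)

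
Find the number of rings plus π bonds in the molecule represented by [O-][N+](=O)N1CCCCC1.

2

Molecular formula from the SMILES: C5H10N2O2.
DoU = (2C + 2 + N − H − X)/2 = (2·5 + 2 + 2 − 10 − 0)/2 = 4/2 = 2.
(Structurally: 1 ring(s) + 1 π bond(s) = 2.)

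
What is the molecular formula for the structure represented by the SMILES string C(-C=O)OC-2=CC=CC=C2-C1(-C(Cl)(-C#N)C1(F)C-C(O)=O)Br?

Heavy atoms from the SMILES: 1 Br, 14 C, 1 Cl, 1 F, 1 N, 4 O.
Implicit hydrogens by atom environment:
  5 × C: no H
  4 × C (aromatic): 1 H each → 4
  3 × O: no H
  2 × C: 2 H each → 4
  2 × C (aromatic): no H
  1 × Br: no H
  1 × C: 1 H
  1 × Cl: no H
  1 × F: no H
  1 × N: no H
  1 × O: 1 H
  Total hydrogens = 10.
Molecular formula: C14H10BrClFNO4

C14H10BrClFNO4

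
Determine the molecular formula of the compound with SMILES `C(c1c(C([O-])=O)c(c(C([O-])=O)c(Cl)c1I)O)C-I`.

[C10H5ClI2O5]2-

Heavy atoms from the SMILES: 10 C, 1 Cl, 2 I, 5 O.
Implicit hydrogens by atom environment:
  6 × C (aromatic): no H
  2 × C: 2 H each → 4
  2 × C: no H
  2 × I: no H
  2 × O: no H
  2 × O (charge -1): no H
  1 × Cl: no H
  1 × O: 1 H
  Total hydrogens = 5.
Net charge -2.
Molecular formula: [C10H5ClI2O5]2-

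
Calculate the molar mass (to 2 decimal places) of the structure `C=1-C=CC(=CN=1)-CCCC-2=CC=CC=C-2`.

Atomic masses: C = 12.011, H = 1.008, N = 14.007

Molecular formula: C14H15N.
M = 14×12.011 + 15×1.008 + 1×14.007 = 197.28 g/mol.

197.28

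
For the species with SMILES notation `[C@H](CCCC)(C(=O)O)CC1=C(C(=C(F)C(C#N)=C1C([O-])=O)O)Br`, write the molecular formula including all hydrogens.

C15H14BrFNO5-

Heavy atoms from the SMILES: 1 Br, 15 C, 1 F, 1 N, 5 O.
Implicit hydrogens by atom environment:
  6 × C (aromatic): no H
  4 × C: 2 H each → 8
  3 × C: no H
  2 × O: 1 H each → 2
  2 × O: no H
  1 × Br: no H
  1 × C: 3 H
  1 × C: 1 H
  1 × F: no H
  1 × N: no H
  1 × O (charge -1): no H
  Total hydrogens = 14.
Net charge -1.
Molecular formula: C15H14BrFNO5-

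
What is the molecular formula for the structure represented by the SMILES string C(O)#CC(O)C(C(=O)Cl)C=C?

C7H7ClO3

Heavy atoms from the SMILES: 7 C, 1 Cl, 3 O.
Implicit hydrogens by atom environment:
  3 × C: 1 H each → 3
  3 × C: no H
  2 × O: 1 H each → 2
  1 × C: 2 H
  1 × Cl: no H
  1 × O: no H
  Total hydrogens = 7.
Molecular formula: C7H7ClO3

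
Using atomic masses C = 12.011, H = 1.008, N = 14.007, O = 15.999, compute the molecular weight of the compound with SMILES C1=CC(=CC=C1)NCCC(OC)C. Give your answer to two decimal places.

Molecular formula: C11H17NO.
M = 11×12.011 + 17×1.008 + 1×14.007 + 1×15.999 = 179.26 g/mol.

179.26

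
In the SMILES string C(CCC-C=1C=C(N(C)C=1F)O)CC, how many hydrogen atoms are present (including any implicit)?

Hydrogens are implicit in SMILES; fill each atom to its normal valence:
  5 × C: 2 H each → 10
  3 × C (aromatic): no H
  2 × C: 3 H each → 6
  1 × C (aromatic): 1 H
  1 × F: no H
  1 × N (aromatic): no H
  1 × O: 1 H
  Total hydrogens = 18.

18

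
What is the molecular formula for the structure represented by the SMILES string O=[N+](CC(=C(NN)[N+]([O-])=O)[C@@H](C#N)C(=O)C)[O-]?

C7H9N5O5

Heavy atoms from the SMILES: 7 C, 5 N, 5 O.
Implicit hydrogens by atom environment:
  4 × C: no H
  3 × O: no H
  2 × N (charge +1): no H
  2 × O (charge -1): no H
  1 × C: 3 H
  1 × C: 2 H
  1 × C: 1 H
  1 × N: 2 H
  1 × N: 1 H
  1 × N: no H
  Total hydrogens = 9.
Molecular formula: C7H9N5O5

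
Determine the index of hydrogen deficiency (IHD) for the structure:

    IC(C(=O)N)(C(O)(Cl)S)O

1

Molecular formula from the SMILES: C3H5ClINO3S.
DoU = (2C + 2 + N − H − X)/2 = (2·3 + 2 + 1 − 5 − 2)/2 = 2/2 = 1.
(Structurally: 0 ring(s) + 1 π bond(s) = 1.)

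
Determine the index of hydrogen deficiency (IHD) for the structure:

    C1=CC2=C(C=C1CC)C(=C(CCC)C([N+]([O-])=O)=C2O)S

Molecular formula from the SMILES: C15H17NO3S.
DoU = (2C + 2 + N − H − X)/2 = (2·15 + 2 + 1 − 17 − 0)/2 = 16/2 = 8.
(Structurally: 2 ring(s) + 6 π bond(s) = 8.)

8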